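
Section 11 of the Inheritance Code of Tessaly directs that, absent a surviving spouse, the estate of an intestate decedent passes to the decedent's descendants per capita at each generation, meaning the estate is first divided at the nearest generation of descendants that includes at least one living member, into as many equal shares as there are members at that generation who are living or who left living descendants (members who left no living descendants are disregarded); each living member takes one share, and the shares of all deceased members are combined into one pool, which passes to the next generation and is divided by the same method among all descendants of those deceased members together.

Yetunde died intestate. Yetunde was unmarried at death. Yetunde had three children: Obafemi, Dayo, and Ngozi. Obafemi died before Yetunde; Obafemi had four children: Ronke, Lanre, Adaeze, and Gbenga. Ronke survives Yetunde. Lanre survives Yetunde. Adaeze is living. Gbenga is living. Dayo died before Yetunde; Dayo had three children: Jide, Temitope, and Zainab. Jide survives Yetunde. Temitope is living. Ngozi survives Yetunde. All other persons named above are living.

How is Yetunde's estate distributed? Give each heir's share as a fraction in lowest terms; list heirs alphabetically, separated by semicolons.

There is no surviving spouse, so the entire estate passes to Yetunde's descendants per capita at each generation.
At generation 1 (Obafemi, Dayo, Ngozi) there are 3 shares of (1)/3 = 1/3 each.
Living: Ngozi — each takes 1/3.
Deceased: Obafemi and Dayo. Their combined 2/3 is pooled and carried to generation 2.
At generation 2 (Ronke, Lanre, Adaeze, Gbenga, Jide, Temitope, Zainab) there are 7 shares of (2/3)/7 = 2/21 each.
Living: Ronke, Lanre, Adaeze, Gbenga, Jide, Temitope, and Zainab — each takes 2/21.

Adaeze 2/21; Gbenga 2/21; Jide 2/21; Lanre 2/21; Ngozi 1/3; Ronke 2/21; Temitope 2/21; Zainab 2/21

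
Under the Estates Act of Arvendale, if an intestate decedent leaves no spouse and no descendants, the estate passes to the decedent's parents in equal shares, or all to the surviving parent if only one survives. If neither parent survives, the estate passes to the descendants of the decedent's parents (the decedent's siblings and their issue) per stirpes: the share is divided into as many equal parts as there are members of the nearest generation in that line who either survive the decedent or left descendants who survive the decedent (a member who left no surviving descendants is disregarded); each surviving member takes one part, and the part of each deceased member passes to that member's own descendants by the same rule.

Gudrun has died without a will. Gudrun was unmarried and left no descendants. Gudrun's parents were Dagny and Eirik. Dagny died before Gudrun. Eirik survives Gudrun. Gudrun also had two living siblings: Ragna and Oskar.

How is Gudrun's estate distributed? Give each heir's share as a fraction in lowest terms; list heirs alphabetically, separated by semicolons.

Only one parent, Eirik, survives, so Eirik takes the entire estate. The siblings take nothing because a surviving parent has priority.

Eirik 1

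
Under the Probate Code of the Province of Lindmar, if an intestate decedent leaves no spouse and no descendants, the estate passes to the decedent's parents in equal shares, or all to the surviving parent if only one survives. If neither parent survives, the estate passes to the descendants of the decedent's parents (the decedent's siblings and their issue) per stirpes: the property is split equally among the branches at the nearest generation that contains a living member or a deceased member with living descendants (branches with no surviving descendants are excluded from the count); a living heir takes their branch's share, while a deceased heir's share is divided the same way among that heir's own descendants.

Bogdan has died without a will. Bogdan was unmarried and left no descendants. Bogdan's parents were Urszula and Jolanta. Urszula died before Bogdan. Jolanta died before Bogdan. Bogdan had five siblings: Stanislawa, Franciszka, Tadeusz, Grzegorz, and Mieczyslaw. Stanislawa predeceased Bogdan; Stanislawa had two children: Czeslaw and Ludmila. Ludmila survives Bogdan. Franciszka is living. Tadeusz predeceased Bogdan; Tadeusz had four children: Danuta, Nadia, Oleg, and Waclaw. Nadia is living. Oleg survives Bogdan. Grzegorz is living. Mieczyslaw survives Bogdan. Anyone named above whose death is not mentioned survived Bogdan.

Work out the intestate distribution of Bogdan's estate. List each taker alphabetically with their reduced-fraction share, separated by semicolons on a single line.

Czeslaw 1/10; Danuta 1/20; Franciszka 1/5; Grzegorz 1/5; Ludmila 1/10; Mieczyslaw 1/5; Nadia 1/20; Oleg 1/20; Waclaw 1/20

Neither parent survives and there are no descendants, so the estate passes to Bogdan's siblings and their issue per stirpes.
The estate is divided into 5 equal shares of 1/5 among Stanislawa, Franciszka, Tadeusz, Grzegorz, Mieczyslaw.
Stanislawa predeceased; the 1/5 allotted to Stanislawa's branch passes to Stanislawa's issue by representation.
The 1/5 is divided into 2 equal shares of 1/10 among Czeslaw, Ludmila.
Czeslaw is living and takes 1/10.
Ludmila is living and takes 1/10.
Franciszka is living and takes 1/5.
Tadeusz predeceased; the 1/5 allotted to Tadeusz's branch passes to Tadeusz's issue by representation.
The 1/5 is divided into 4 equal shares of 1/20 among Danuta, Nadia, Oleg, Waclaw.
Danuta is living and takes 1/20.
Nadia is living and takes 1/20.
Oleg is living and takes 1/20.
Waclaw is living and takes 1/20.
Grzegorz is living and takes 1/5.
Mieczyslaw is living and takes 1/5.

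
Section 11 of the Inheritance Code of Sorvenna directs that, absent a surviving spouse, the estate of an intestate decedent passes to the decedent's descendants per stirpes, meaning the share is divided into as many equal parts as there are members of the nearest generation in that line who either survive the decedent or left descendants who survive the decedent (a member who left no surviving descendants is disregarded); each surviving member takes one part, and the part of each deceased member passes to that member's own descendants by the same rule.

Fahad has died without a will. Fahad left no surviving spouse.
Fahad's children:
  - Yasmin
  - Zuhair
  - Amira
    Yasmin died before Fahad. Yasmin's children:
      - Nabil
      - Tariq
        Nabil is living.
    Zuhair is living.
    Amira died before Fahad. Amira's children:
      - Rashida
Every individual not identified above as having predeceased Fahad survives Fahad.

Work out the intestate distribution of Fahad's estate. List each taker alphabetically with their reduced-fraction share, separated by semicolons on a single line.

There is no surviving spouse, so the entire estate passes to Fahad's descendants per stirpes.
The estate is divided into 3 equal shares of 1/3 among Yasmin, Zuhair, Amira.
Yasmin predeceased; the 1/3 allotted to Yasmin's branch passes to Yasmin's issue by representation.
The 1/3 is divided into 2 equal shares of 1/6 among Nabil, Tariq.
Nabil is living and takes 1/6.
Tariq is living and takes 1/6.
Zuhair is living and takes 1/3.
Amira predeceased; the 1/3 allotted to Amira's branch passes to Amira's issue by representation.
Rashida is the sole taker at this level and receives the full 1/3.

Nabil 1/6; Rashida 1/3; Tariq 1/6; Zuhair 1/3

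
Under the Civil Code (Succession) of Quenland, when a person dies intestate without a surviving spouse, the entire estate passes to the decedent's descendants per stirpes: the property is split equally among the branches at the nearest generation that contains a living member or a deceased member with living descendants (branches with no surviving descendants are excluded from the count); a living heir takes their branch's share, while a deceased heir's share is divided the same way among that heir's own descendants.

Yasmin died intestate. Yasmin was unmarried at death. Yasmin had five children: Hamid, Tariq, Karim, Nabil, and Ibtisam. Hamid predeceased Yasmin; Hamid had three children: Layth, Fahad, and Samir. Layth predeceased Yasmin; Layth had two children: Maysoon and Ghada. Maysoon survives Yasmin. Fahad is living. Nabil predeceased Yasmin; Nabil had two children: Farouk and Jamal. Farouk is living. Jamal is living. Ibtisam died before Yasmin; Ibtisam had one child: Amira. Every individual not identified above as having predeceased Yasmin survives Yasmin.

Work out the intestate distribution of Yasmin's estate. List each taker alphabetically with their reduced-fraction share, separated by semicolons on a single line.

There is no surviving spouse, so the entire estate passes to Yasmin's descendants per stirpes.
The estate is divided into 5 equal shares of 1/5 among Hamid, Tariq, Karim, Nabil, Ibtisam.
Hamid predeceased; the 1/5 allotted to Hamid's branch passes to Hamid's issue by representation.
The 1/5 is divided into 3 equal shares of 1/15 among Layth, Fahad, Samir.
Layth predeceased; the 1/15 allotted to Layth's branch passes to Layth's issue by representation.
The 1/15 is divided into 2 equal shares of 1/30 among Maysoon, Ghada.
Maysoon is living and takes 1/30.
Ghada is living and takes 1/30.
Fahad is living and takes 1/15.
Samir is living and takes 1/15.
Tariq is living and takes 1/5.
Karim is living and takes 1/5.
Nabil predeceased; the 1/5 allotted to Nabil's branch passes to Nabil's issue by representation.
The 1/5 is divided into 2 equal shares of 1/10 among Farouk, Jamal.
Farouk is living and takes 1/10.
Jamal is living and takes 1/10.
Ibtisam predeceased; the 1/5 allotted to Ibtisam's branch passes to Ibtisam's issue by representation.
Amira is the sole taker at this level and receives the full 1/5.

Amira 1/5; Fahad 1/15; Farouk 1/10; Ghada 1/30; Jamal 1/10; Karim 1/5; Maysoon 1/30; Samir 1/15; Tariq 1/5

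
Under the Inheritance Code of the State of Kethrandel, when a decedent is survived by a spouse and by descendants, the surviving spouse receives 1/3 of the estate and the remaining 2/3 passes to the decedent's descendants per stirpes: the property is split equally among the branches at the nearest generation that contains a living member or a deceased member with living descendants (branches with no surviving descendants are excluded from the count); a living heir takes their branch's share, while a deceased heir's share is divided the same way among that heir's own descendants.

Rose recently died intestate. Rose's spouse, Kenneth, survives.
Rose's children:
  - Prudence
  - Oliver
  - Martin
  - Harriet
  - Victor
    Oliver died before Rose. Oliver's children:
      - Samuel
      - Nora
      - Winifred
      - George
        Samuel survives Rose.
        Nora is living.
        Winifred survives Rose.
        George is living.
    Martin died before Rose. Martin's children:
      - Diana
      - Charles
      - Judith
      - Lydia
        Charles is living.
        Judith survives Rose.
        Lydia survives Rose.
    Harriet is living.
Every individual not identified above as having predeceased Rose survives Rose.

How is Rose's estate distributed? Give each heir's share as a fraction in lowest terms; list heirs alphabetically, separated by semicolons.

Kenneth, as surviving spouse, takes 1/3.
The remaining 2/3 passes to Rose's descendants per stirpes.
The 2/3 is divided into 5 equal shares of 2/15 among Prudence, Oliver, Martin, Harriet, Victor.
Prudence is living and takes 2/15.
Oliver predeceased; the 2/15 allotted to Oliver's branch passes to Oliver's issue by representation.
The 2/15 is divided into 4 equal shares of 1/30 among Samuel, Nora, Winifred, George.
Samuel is living and takes 1/30.
Nora is living and takes 1/30.
Winifred is living and takes 1/30.
George is living and takes 1/30.
Martin predeceased; the 2/15 allotted to Martin's branch passes to Martin's issue by representation.
The 2/15 is divided into 4 equal shares of 1/30 among Diana, Charles, Judith, Lydia.
Diana is living and takes 1/30.
Charles is living and takes 1/30.
Judith is living and takes 1/30.
Lydia is living and takes 1/30.
Harriet is living and takes 2/15.
Victor is living and takes 2/15.

Charles 1/30; Diana 1/30; George 1/30; Harriet 2/15; Judith 1/30; Kenneth 1/3; Lydia 1/30; Nora 1/30; Prudence 2/15; Samuel 1/30; Victor 2/15; Winifred 1/30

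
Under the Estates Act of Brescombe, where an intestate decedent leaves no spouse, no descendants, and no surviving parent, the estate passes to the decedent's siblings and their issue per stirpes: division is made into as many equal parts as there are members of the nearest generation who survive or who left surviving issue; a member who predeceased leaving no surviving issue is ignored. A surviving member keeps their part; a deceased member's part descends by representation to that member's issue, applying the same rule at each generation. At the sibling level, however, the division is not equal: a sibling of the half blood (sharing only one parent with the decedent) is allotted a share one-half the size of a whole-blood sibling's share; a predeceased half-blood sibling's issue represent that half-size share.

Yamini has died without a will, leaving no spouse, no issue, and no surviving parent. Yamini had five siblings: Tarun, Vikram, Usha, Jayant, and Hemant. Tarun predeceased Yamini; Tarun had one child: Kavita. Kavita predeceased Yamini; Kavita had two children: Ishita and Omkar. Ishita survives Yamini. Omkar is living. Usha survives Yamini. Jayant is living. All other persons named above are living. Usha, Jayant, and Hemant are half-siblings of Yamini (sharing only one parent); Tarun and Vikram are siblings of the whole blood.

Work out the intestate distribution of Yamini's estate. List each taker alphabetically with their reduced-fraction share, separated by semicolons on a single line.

No spouse, descendants, or parent survives, so the estate passes to Yamini's siblings per stirpes.
Half-blood siblings count for one-half the weight of whole-blood siblings at the initial division.
Dividing 1 in proportion to weights (total weight 7/2): Tarun (weight 1) → 2/7; Vikram (weight 1) → 2/7; Usha (weight 1/2) → 1/7; Jayant (weight 1/2) → 1/7; Hemant (weight 1/2) → 1/7.
Tarun predeceased; the 2/7 allotted to Tarun's branch passes to Tarun's issue by representation.
Kavita's line is the sole branch at this level, so the full 2/7 passes to Kavita's issue by representation.
The 2/7 is divided into 2 equal shares of 1/7 among Ishita, Omkar.
Ishita is living and takes 1/7.
Omkar is living and takes 1/7.
Vikram is living and takes 2/7.
Usha is living and takes 1/7.
Jayant is living and takes 1/7.
Hemant is living and takes 1/7.

Hemant 1/7; Ishita 1/7; Jayant 1/7; Omkar 1/7; Usha 1/7; Vikram 2/7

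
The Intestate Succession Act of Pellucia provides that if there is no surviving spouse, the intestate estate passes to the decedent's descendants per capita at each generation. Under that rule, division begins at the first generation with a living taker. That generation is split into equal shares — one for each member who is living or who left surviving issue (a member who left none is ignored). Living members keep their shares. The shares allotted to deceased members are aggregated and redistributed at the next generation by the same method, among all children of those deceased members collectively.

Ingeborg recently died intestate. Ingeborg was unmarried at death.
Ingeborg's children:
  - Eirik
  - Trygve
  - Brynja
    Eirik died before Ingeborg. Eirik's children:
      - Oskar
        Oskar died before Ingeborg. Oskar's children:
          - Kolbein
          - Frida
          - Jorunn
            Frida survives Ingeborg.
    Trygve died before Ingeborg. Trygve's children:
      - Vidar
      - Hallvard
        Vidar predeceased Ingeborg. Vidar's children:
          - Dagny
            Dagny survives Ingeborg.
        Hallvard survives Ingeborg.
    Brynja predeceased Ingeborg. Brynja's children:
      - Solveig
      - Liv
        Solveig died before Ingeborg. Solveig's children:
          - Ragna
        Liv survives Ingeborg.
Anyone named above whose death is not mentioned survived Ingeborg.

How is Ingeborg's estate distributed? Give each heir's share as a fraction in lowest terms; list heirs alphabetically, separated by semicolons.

Dagny 3/25; Frida 3/25; Hallvard 1/5; Jorunn 3/25; Kolbein 3/25; Liv 1/5; Ragna 3/25

There is no surviving spouse, so the entire estate passes to Ingeborg's descendants per capita at each generation.
No one at generation 1 (Eirik, Trygve, Brynja) is living; moving to the next generation.
At generation 2 (Oskar, Vidar, Hallvard, Solveig, Liv) there are 5 shares of (1)/5 = 1/5 each.
Living: Hallvard and Liv — each takes 1/5.
Deceased: Oskar, Vidar, and Solveig. Their combined 3/5 is pooled and carried to generation 3.
At generation 3 (Kolbein, Frida, Jorunn, Dagny, Ragna) there are 5 shares of (3/5)/5 = 3/25 each.
Living: Kolbein, Frida, Jorunn, Dagny, and Ragna — each takes 3/25.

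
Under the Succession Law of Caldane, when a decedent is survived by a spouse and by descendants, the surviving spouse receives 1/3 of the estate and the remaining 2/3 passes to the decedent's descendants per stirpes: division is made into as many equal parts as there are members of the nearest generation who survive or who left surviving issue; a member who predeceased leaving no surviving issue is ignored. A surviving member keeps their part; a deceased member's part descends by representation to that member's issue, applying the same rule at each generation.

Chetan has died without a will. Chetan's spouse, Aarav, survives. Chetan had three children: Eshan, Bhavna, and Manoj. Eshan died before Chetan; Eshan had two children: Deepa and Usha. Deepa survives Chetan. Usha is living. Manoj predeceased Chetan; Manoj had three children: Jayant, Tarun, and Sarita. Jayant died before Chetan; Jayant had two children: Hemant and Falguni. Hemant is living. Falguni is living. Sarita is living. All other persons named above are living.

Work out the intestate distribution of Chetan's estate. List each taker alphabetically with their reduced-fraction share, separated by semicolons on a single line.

Aarav, as surviving spouse, takes 1/3.
The remaining 2/3 passes to Chetan's descendants per stirpes.
The 2/3 is divided into 3 equal shares of 2/9 among Eshan, Bhavna, Manoj.
Eshan predeceased; the 2/9 allotted to Eshan's branch passes to Eshan's issue by representation.
The 2/9 is divided into 2 equal shares of 1/9 among Deepa, Usha.
Deepa is living and takes 1/9.
Usha is living and takes 1/9.
Bhavna is living and takes 2/9.
Manoj predeceased; the 2/9 allotted to Manoj's branch passes to Manoj's issue by representation.
The 2/9 is divided into 3 equal shares of 2/27 among Jayant, Tarun, Sarita.
Jayant predeceased; the 2/27 allotted to Jayant's branch passes to Jayant's issue by representation.
The 2/27 is divided into 2 equal shares of 1/27 among Hemant, Falguni.
Hemant is living and takes 1/27.
Falguni is living and takes 1/27.
Tarun is living and takes 2/27.
Sarita is living and takes 2/27.

Aarav 1/3; Bhavna 2/9; Deepa 1/9; Falguni 1/27; Hemant 1/27; Sarita 2/27; Tarun 2/27; Usha 1/9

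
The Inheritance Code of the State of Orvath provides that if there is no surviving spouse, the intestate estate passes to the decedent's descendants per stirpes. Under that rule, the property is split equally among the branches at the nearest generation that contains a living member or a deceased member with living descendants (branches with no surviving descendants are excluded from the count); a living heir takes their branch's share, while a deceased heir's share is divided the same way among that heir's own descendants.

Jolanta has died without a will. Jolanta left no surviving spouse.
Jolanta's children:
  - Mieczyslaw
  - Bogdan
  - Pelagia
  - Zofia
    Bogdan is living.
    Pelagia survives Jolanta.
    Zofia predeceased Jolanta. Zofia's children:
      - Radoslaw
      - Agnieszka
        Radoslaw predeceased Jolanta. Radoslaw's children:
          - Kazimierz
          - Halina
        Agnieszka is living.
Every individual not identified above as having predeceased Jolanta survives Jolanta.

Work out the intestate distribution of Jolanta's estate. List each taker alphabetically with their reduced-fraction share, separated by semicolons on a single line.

There is no surviving spouse, so the entire estate passes to Jolanta's descendants per stirpes.
The estate is divided into 4 equal shares of 1/4 among Mieczyslaw, Bogdan, Pelagia, Zofia.
Mieczyslaw is living and takes 1/4.
Bogdan is living and takes 1/4.
Pelagia is living and takes 1/4.
Zofia predeceased; the 1/4 allotted to Zofia's branch passes to Zofia's issue by representation.
The 1/4 is divided into 2 equal shares of 1/8 among Radoslaw, Agnieszka.
Radoslaw predeceased; the 1/8 allotted to Radoslaw's branch passes to Radoslaw's issue by representation.
The 1/8 is divided into 2 equal shares of 1/16 among Kazimierz, Halina.
Kazimierz is living and takes 1/16.
Halina is living and takes 1/16.
Agnieszka is living and takes 1/8.

Agnieszka 1/8; Bogdan 1/4; Halina 1/16; Kazimierz 1/16; Mieczyslaw 1/4; Pelagia 1/4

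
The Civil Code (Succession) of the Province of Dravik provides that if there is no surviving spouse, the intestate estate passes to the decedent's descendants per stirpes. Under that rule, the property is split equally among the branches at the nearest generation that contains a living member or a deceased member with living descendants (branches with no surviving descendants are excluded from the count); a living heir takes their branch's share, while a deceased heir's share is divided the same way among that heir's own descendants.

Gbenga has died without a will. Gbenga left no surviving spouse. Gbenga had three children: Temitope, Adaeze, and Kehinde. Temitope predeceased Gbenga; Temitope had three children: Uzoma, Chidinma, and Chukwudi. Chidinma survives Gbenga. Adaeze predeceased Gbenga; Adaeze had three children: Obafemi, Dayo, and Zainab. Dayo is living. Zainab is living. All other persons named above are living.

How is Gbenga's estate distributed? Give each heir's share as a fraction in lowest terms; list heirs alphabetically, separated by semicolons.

Chidinma 1/9; Chukwudi 1/9; Dayo 1/9; Kehinde 1/3; Obafemi 1/9; Uzoma 1/9; Zainab 1/9

There is no surviving spouse, so the entire estate passes to Gbenga's descendants per stirpes.
The estate is divided into 3 equal shares of 1/3 among Temitope, Adaeze, Kehinde.
Temitope predeceased; the 1/3 allotted to Temitope's branch passes to Temitope's issue by representation.
The 1/3 is divided into 3 equal shares of 1/9 among Uzoma, Chidinma, Chukwudi.
Uzoma is living and takes 1/9.
Chidinma is living and takes 1/9.
Chukwudi is living and takes 1/9.
Adaeze predeceased; the 1/3 allotted to Adaeze's branch passes to Adaeze's issue by representation.
The 1/3 is divided into 3 equal shares of 1/9 among Obafemi, Dayo, Zainab.
Obafemi is living and takes 1/9.
Dayo is living and takes 1/9.
Zainab is living and takes 1/9.
Kehinde is living and takes 1/3.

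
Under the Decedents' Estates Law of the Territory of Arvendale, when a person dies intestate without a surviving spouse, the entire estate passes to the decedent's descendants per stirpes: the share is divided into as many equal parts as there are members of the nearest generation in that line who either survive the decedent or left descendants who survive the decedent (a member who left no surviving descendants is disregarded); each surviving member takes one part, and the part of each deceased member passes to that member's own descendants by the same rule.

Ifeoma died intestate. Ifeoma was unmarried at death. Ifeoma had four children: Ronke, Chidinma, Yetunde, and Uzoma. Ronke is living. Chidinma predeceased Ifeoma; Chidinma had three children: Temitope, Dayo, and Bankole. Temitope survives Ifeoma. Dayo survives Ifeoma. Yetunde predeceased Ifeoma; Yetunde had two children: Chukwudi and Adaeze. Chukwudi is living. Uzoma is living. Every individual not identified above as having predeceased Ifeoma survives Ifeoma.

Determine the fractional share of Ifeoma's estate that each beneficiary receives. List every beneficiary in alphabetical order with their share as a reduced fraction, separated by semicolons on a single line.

Adaeze 1/8; Bankole 1/12; Chukwudi 1/8; Dayo 1/12; Ronke 1/4; Temitope 1/12; Uzoma 1/4

There is no surviving spouse, so the entire estate passes to Ifeoma's descendants per stirpes.
The estate is divided into 4 equal shares of 1/4 among Ronke, Chidinma, Yetunde, Uzoma.
Ronke is living and takes 1/4.
Chidinma predeceased; the 1/4 allotted to Chidinma's branch passes to Chidinma's issue by representation.
The 1/4 is divided into 3 equal shares of 1/12 among Temitope, Dayo, Bankole.
Temitope is living and takes 1/12.
Dayo is living and takes 1/12.
Bankole is living and takes 1/12.
Yetunde predeceased; the 1/4 allotted to Yetunde's branch passes to Yetunde's issue by representation.
The 1/4 is divided into 2 equal shares of 1/8 among Chukwudi, Adaeze.
Chukwudi is living and takes 1/8.
Adaeze is living and takes 1/8.
Uzoma is living and takes 1/4.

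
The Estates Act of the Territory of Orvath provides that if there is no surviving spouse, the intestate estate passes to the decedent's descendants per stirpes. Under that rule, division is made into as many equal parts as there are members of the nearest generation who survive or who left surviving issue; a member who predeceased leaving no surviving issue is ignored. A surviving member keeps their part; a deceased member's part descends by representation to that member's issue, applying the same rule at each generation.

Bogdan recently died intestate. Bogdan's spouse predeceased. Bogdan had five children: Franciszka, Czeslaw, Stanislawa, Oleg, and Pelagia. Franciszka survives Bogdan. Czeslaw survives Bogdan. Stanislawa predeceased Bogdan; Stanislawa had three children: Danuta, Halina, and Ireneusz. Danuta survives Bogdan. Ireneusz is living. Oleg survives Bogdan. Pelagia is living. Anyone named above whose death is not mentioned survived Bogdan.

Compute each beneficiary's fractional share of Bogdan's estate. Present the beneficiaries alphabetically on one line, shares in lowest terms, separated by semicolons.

There is no surviving spouse, so the entire estate passes to Bogdan's descendants per stirpes.
The estate is divided into 5 equal shares of 1/5 among Franciszka, Czeslaw, Stanislawa, Oleg, Pelagia.
Franciszka is living and takes 1/5.
Czeslaw is living and takes 1/5.
Stanislawa predeceased; the 1/5 allotted to Stanislawa's branch passes to Stanislawa's issue by representation.
The 1/5 is divided into 3 equal shares of 1/15 among Danuta, Halina, Ireneusz.
Danuta is living and takes 1/15.
Halina is living and takes 1/15.
Ireneusz is living and takes 1/15.
Oleg is living and takes 1/5.
Pelagia is living and takes 1/5.

Czeslaw 1/5; Danuta 1/15; Franciszka 1/5; Halina 1/15; Ireneusz 1/15; Oleg 1/5; Pelagia 1/5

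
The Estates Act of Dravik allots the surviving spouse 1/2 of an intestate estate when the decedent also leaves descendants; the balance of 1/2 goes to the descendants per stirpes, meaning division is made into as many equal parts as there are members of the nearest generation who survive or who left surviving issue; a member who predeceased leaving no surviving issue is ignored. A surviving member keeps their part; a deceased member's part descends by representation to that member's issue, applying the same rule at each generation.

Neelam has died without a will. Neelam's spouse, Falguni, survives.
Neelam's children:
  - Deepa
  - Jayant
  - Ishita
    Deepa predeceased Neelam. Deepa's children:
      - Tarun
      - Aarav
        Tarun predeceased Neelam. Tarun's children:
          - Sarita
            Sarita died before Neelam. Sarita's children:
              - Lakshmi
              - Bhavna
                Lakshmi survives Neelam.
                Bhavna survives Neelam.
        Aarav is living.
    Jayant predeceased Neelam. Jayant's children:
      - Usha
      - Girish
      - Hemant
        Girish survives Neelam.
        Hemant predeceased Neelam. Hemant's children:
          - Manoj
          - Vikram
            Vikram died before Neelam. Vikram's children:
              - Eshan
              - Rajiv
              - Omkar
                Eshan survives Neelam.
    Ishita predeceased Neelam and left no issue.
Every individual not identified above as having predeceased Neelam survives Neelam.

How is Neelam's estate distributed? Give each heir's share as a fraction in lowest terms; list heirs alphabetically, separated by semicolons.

Aarav 1/8; Bhavna 1/16; Eshan 1/72; Falguni 1/2; Girish 1/12; Lakshmi 1/16; Manoj 1/24; Omkar 1/72; Rajiv 1/72; Usha 1/12

Falguni, as surviving spouse, takes 1/2.
The remaining 1/2 passes to Neelam's descendants per stirpes.
Ishita left no surviving issue, so that branch lapses and is disregarded.
The 1/2 is divided into 2 equal shares of 1/4 among Deepa, Jayant.
Deepa predeceased; the 1/4 allotted to Deepa's branch passes to Deepa's issue by representation.
The 1/4 is divided into 2 equal shares of 1/8 among Tarun, Aarav.
Tarun predeceased; the 1/8 allotted to Tarun's branch passes to Tarun's issue by representation.
Sarita's line is the sole branch at this level, so the full 1/8 passes to Sarita's issue by representation.
The 1/8 is divided into 2 equal shares of 1/16 among Lakshmi, Bhavna.
Lakshmi is living and takes 1/16.
Bhavna is living and takes 1/16.
Aarav is living and takes 1/8.
Jayant predeceased; the 1/4 allotted to Jayant's branch passes to Jayant's issue by representation.
The 1/4 is divided into 3 equal shares of 1/12 among Usha, Girish, Hemant.
Usha is living and takes 1/12.
Girish is living and takes 1/12.
Hemant predeceased; the 1/12 allotted to Hemant's branch passes to Hemant's issue by representation.
The 1/12 is divided into 2 equal shares of 1/24 among Manoj, Vikram.
Manoj is living and takes 1/24.
Vikram predeceased; the 1/24 allotted to Vikram's branch passes to Vikram's issue by representation.
The 1/24 is divided into 3 equal shares of 1/72 among Eshan, Rajiv, Omkar.
Eshan is living and takes 1/72.
Rajiv is living and takes 1/72.
Omkar is living and takes 1/72.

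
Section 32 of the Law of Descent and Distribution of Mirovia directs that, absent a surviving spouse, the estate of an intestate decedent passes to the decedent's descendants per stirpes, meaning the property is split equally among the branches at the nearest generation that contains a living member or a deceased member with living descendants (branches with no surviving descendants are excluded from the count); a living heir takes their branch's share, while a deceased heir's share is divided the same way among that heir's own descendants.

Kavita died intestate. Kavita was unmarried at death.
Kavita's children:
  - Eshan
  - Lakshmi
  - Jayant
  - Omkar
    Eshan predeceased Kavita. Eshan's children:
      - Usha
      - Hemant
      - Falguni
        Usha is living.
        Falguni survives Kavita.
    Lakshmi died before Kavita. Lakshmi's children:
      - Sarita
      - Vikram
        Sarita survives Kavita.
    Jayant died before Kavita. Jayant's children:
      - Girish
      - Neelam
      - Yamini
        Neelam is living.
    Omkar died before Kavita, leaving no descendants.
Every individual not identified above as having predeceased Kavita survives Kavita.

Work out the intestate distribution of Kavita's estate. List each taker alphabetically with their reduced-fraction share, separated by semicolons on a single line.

Falguni 1/9; Girish 1/9; Hemant 1/9; Neelam 1/9; Sarita 1/6; Usha 1/9; Vikram 1/6; Yamini 1/9

There is no surviving spouse, so the entire estate passes to Kavita's descendants per stirpes.
Omkar left no surviving issue, so that branch lapses and is disregarded.
The estate is divided into 3 equal shares of 1/3 among Eshan, Lakshmi, Jayant.
Eshan predeceased; the 1/3 allotted to Eshan's branch passes to Eshan's issue by representation.
The 1/3 is divided into 3 equal shares of 1/9 among Usha, Hemant, Falguni.
Usha is living and takes 1/9.
Hemant is living and takes 1/9.
Falguni is living and takes 1/9.
Lakshmi predeceased; the 1/3 allotted to Lakshmi's branch passes to Lakshmi's issue by representation.
The 1/3 is divided into 2 equal shares of 1/6 among Sarita, Vikram.
Sarita is living and takes 1/6.
Vikram is living and takes 1/6.
Jayant predeceased; the 1/3 allotted to Jayant's branch passes to Jayant's issue by representation.
The 1/3 is divided into 3 equal shares of 1/9 among Girish, Neelam, Yamini.
Girish is living and takes 1/9.
Neelam is living and takes 1/9.
Yamini is living and takes 1/9.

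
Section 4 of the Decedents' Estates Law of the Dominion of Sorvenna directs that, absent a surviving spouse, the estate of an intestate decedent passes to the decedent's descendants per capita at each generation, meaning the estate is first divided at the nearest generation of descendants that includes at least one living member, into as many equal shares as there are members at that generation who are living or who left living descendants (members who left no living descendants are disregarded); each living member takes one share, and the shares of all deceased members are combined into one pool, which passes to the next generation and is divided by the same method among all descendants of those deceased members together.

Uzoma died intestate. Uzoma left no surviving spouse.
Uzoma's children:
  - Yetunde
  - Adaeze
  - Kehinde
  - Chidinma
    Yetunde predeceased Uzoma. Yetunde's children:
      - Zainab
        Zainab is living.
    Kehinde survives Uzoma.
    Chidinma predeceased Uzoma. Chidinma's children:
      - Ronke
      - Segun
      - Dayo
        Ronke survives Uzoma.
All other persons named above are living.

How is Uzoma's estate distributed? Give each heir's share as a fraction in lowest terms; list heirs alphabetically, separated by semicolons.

There is no surviving spouse, so the entire estate passes to Uzoma's descendants per capita at each generation.
At generation 1 (Yetunde, Adaeze, Kehinde, Chidinma) there are 4 shares of (1)/4 = 1/4 each.
Living: Adaeze and Kehinde — each takes 1/4.
Deceased: Yetunde and Chidinma. Their combined 1/2 is pooled and carried to generation 2.
At generation 2 (Zainab, Ronke, Segun, Dayo) there are 4 shares of (1/2)/4 = 1/8 each.
Living: Zainab, Ronke, Segun, and Dayo — each takes 1/8.

Adaeze 1/4; Dayo 1/8; Kehinde 1/4; Ronke 1/8; Segun 1/8; Zainab 1/8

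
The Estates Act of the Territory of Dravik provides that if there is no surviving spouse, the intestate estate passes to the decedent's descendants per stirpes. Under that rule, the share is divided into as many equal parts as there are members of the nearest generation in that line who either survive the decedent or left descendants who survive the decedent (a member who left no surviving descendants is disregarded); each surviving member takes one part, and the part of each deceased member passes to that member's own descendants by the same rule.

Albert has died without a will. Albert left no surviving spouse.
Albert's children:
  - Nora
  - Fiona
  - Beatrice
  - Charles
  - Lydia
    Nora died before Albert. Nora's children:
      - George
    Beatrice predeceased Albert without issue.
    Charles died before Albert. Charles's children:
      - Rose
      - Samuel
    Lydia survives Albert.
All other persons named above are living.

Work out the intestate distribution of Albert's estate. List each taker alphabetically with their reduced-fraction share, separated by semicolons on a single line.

Fiona 1/4; George 1/4; Lydia 1/4; Rose 1/8; Samuel 1/8

There is no surviving spouse, so the entire estate passes to Albert's descendants per stirpes.
Beatrice left no surviving issue, so that branch lapses and is disregarded.
The estate is divided into 4 equal shares of 1/4 among Nora, Fiona, Charles, Lydia.
Nora predeceased; the 1/4 allotted to Nora's branch passes to Nora's issue by representation.
George is the sole taker at this level and receives the full 1/4.
Fiona is living and takes 1/4.
Charles predeceased; the 1/4 allotted to Charles's branch passes to Charles's issue by representation.
The 1/4 is divided into 2 equal shares of 1/8 among Rose, Samuel.
Rose is living and takes 1/8.
Samuel is living and takes 1/8.
Lydia is living and takes 1/4.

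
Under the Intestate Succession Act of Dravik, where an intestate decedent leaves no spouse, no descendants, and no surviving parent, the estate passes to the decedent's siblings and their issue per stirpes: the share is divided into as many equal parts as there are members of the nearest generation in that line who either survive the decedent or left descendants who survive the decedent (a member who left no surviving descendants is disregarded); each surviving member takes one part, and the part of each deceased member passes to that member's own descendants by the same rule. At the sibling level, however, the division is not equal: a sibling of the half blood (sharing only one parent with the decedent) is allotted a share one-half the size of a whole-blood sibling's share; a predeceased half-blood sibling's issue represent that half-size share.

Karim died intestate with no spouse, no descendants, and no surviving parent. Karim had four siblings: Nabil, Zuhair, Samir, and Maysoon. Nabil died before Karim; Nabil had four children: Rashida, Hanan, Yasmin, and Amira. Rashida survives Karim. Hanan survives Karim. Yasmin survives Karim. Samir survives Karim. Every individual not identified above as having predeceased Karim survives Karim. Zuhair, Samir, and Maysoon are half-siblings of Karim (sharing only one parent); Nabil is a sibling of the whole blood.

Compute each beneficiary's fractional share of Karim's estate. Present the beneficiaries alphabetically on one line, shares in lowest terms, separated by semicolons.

Amira 1/10; Hanan 1/10; Maysoon 1/5; Rashida 1/10; Samir 1/5; Yasmin 1/10; Zuhair 1/5

No spouse, descendants, or parent survives, so the estate passes to Karim's siblings per stirpes.
Half-blood siblings count for one-half the weight of whole-blood siblings at the initial division.
Dividing 1 in proportion to weights (total weight 5/2): Nabil (weight 1) → 2/5; Zuhair (weight 1/2) → 1/5; Samir (weight 1/2) → 1/5; Maysoon (weight 1/2) → 1/5.
Nabil predeceased; the 2/5 allotted to Nabil's branch passes to Nabil's issue by representation.
The 2/5 is divided into 4 equal shares of 1/10 among Rashida, Hanan, Yasmin, Amira.
Rashida is living and takes 1/10.
Hanan is living and takes 1/10.
Yasmin is living and takes 1/10.
Amira is living and takes 1/10.
Zuhair is living and takes 1/5.
Samir is living and takes 1/5.
Maysoon is living and takes 1/5.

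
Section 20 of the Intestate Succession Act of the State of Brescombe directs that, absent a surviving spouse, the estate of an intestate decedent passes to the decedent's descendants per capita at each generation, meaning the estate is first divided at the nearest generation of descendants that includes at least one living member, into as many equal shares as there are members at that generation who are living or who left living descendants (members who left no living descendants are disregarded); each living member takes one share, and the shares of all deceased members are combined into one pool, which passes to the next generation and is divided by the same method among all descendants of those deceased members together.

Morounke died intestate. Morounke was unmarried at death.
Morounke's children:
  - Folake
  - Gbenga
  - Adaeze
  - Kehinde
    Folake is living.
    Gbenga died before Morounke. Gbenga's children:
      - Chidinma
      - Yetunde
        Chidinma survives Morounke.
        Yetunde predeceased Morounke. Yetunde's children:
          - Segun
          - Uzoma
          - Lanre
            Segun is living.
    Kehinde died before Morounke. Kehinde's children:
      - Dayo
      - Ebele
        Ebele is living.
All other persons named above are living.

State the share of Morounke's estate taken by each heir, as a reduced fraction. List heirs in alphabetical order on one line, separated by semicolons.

Adaeze 1/4; Chidinma 1/8; Dayo 1/8; Ebele 1/8; Folake 1/4; Lanre 1/24; Segun 1/24; Uzoma 1/24

There is no surviving spouse, so the entire estate passes to Morounke's descendants per capita at each generation.
At generation 1 (Folake, Gbenga, Adaeze, Kehinde) there are 4 shares of (1)/4 = 1/4 each.
Living: Folake and Adaeze — each takes 1/4.
Deceased: Gbenga and Kehinde. Their combined 1/2 is pooled and carried to generation 2.
At generation 2 (Chidinma, Yetunde, Dayo, Ebele) there are 4 shares of (1/2)/4 = 1/8 each.
Living: Chidinma, Dayo, and Ebele — each takes 1/8.
Deceased: Yetunde. That 1/8 share is carried to generation 3.
At generation 3 (Segun, Uzoma, Lanre) there are 3 shares of (1/8)/3 = 1/24 each.
Living: Segun, Uzoma, and Lanre — each takes 1/24.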